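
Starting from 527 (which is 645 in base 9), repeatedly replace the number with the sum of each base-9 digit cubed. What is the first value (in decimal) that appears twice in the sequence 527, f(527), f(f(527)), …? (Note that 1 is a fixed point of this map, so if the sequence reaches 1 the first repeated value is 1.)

527 = (6,4,5)_9 → 6³ + 4³ + 5³ = 216 + 64 + 125 = 405
405 = (5,0,0)_9 → 5³ + 0³ + 0³ = 125 + 0 + 0 = 125
125 = (1,4,8)_9 → 1³ + 4³ + 8³ = 1 + 64 + 512 = 577
577 = (7,1,1)_9 → 7³ + 1³ + 1³ = 343 + 1 + 1 = 345
345 = (4,2,3)_9 → 4³ + 2³ + 3³ = 64 + 8 + 27 = 99
99 = (1,2,0)_9 → 1³ + 2³ + 0³ = 1 + 8 + 0 = 9
9 = (1,0)_9 → 1³ + 0³ = 1 + 0 = 1  — reached the fixed point 1.
1 → 1, so 1 is the first repeated value.

1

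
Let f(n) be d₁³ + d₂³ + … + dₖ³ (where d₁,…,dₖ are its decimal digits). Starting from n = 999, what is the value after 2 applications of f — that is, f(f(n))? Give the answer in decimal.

864

999 → 9³ + 9³ + 9³ = 2187
2187 → 2³ + 1³ + 8³ + 7³ = 864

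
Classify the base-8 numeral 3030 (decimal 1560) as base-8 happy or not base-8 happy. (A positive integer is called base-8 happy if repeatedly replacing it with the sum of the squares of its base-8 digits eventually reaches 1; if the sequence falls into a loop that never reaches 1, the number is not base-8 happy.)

1560 = (3,0,3,0)_8 → 3² + 0² + 3² + 0² = 9 + 0 + 9 + 0 = 18
18 = (2,2)_8 → 2² + 2² = 4 + 4 = 8
8 = (1,0)_8 → 1² + 0² = 1 + 0 = 1  — reached 1.

base-8 happy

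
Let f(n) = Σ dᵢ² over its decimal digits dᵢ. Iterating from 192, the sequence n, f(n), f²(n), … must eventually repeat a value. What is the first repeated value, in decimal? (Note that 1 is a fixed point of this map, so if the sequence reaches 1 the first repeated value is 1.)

192 → 86
86 → 100
100 → 1  — reached the fixed point 1.
1 → 1, so 1 is the first repeated value.

1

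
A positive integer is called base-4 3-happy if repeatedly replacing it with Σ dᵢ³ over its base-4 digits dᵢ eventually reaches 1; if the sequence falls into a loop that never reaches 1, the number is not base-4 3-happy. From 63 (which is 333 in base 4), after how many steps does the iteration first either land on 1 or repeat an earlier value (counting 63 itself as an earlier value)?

6

63 = (3,3,3)_4 → 3³ + 3³ + 3³ = 81
81 = (1,1,0,1)_4 → 1³ + 1³ + 0³ + 1³ = 3
3 = (3)_4 → 3³ = 27
27 = (1,2,3)_4 → 1³ + 2³ + 3³ = 36
36 = (2,1,0)_4 → 2³ + 1³ + 0³ = 9
9 = (2,1)_4 → 2³ + 1³ = 9  — 9 repeats.
That took 6 steps.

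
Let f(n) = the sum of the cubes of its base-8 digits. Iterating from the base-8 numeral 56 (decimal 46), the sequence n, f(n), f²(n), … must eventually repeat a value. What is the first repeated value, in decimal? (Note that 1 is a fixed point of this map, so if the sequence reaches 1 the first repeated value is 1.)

1

46 = (5,6)_8 → 341
341 = (5,2,5)_8 → 258
258 = (4,0,2)_8 → 72
72 = (1,1,0)_8 → 2
2 = (2)_8 → 8
8 = (1,0)_8 → 1  — reached the fixed point 1.
1 → 1, so 1 is the first repeated value.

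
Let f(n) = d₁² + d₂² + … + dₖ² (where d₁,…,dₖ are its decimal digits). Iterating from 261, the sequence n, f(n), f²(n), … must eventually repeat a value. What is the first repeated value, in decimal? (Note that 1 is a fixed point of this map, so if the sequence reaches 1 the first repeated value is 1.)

89

261 → 41
41 → 17
17 → 50
50 → 25
25 → 29
29 → 85
85 → 89
89 → 145
145 → 42
42 → 20
20 → 4
4 → 16
16 → 37
37 → 58
58 → 89  — 89 already appeared earlier.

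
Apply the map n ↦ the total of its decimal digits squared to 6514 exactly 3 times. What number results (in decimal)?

11

6514 → 6² + 5² + 1² + 4² = 78
78 → 7² + 8² = 113
113 → 1² + 1² + 3² = 11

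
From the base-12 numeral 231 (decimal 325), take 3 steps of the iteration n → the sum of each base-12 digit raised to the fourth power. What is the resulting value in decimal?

5664

325 = (2,3,1)_12 → 98
98 = (8,2)_12 → 4112
4112 = (2,4,6,8)_12 → 5664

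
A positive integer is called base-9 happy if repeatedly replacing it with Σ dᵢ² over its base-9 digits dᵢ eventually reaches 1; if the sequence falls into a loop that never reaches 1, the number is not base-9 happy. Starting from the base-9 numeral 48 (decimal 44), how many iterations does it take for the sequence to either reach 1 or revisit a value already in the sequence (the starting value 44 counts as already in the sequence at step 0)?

44 = (4,8)_9 → 4² + 8² = 80
80 = (8,8)_9 → 8² + 8² = 128
128 = (1,5,2)_9 → 1² + 5² + 2² = 30
30 = (3,3)_9 → 3² + 3² = 18
18 = (2,0)_9 → 2² + 0² = 4
4 = (4)_9 → 4² = 16
16 = (1,7)_9 → 1² + 7² = 50
50 = (5,5)_9 → 5² + 5² = 50  — 50 repeats.
That took 8 steps.

8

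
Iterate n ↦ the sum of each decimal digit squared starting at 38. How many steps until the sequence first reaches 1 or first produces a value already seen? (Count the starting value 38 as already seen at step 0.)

38 → 3² + 8² = 9 + 64 = 73
73 → 7² + 3² = 49 + 9 = 58
58 → 5² + 8² = 25 + 64 = 89
89 → 8² + 9² = 64 + 81 = 145
145 → 1² + 4² + 5² = 1 + 16 + 25 = 42
42 → 4² + 2² = 16 + 4 = 20
20 → 2² + 0² = 4 + 0 = 4
4 → 4² = 16
16 → 1² + 6² = 1 + 36 = 37
37 → 3² + 7² = 9 + 49 = 58  — 58 repeats.
That took 10 steps.

10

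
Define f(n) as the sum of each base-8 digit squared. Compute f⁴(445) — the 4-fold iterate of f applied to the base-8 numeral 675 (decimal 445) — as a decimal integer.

445 = (6,7,5)_8 → 110
110 = (1,5,6)_8 → 62
62 = (7,6)_8 → 85
85 = (1,2,5)_8 → 30

30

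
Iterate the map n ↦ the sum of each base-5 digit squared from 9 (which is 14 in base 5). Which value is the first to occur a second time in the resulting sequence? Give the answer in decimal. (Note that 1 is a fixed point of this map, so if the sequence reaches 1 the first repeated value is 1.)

13

9 = (1,4)_5 → 1² + 4² = 1 + 16 = 17
17 = (3,2)_5 → 3² + 2² = 9 + 4 = 13
13 = (2,3)_5 → 2² + 3² = 4 + 9 = 13  — 13 already appeared earlier.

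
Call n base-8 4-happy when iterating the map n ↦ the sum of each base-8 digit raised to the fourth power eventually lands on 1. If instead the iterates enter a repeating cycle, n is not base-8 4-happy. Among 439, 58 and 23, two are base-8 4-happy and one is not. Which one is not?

439: 439 → 4993 → 1299 → 369 → 1922 → 1393 → 1938 → 1409 → 1313 → 529 → 18 → 32 → 256 → 256  — repeats 256 (not base-8 4-happy)
58: 58 → 2417 → 2178 → 288 → 512 → 1  — reaches 1 (base-8 4-happy)
23: 23 → 2417 → 2178 → 288 → 512 → 1  — reaches 1 (base-8 4-happy)

439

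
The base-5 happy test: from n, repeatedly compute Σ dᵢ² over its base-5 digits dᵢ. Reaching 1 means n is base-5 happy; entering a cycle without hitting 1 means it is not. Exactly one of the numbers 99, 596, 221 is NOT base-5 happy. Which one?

99: 99 → 41 → 11 → 5 → 1  — reaches 1 (base-5 happy)
596: 596 → 42 → 14 → 20 → 16 → 10 → 4 → 16  — repeats 16 (not base-5 happy)
221: 221 → 27 → 5 → 1  — reaches 1 (base-5 happy)

596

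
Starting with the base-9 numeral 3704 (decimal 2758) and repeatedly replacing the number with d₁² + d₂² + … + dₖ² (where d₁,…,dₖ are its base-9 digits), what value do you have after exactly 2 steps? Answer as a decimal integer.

2758 = (3,7,0,4)_9 → 74
74 = (8,2)_9 → 68

68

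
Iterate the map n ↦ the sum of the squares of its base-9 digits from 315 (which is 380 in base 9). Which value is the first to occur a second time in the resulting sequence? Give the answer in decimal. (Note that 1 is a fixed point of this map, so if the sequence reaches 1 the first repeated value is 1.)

315 = (3,8,0)_9 → 3² + 8² + 0² = 73
73 = (8,1)_9 → 8² + 1² = 65
65 = (7,2)_9 → 7² + 2² = 53
53 = (5,8)_9 → 5² + 8² = 89
89 = (1,0,8)_9 → 1² + 0² + 8² = 65  — 65 already appeared earlier.

65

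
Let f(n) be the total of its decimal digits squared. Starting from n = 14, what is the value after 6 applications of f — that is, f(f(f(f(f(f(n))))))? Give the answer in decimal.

89

14 → 1² + 4² = 1 + 16 = 17
17 → 1² + 7² = 1 + 49 = 50
50 → 5² + 0² = 25 + 0 = 25
25 → 2² + 5² = 4 + 25 = 29
29 → 2² + 9² = 4 + 81 = 85
85 → 8² + 5² = 64 + 25 = 89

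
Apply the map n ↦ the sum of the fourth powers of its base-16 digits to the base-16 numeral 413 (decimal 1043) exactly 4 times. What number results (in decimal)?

1043 = (4,1,3)_16 → 338
338 = (1,5,2)_16 → 642
642 = (2,8,2)_16 → 4128
4128 = (1,0,2,0)_16 → 17

17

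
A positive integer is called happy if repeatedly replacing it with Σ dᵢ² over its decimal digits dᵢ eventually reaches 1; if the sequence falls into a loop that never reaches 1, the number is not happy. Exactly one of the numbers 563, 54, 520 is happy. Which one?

563: 563 → 70 → 49 → 97 → 130 → 10 → 1  — reaches 1 (happy)
54: 54 → 41 → 17 → 50 → 25 → 29 → 85 → 89 → 145 → 42 → 20 → 4 → 16 → 37 → 58 → 89  — repeats 89 (not happy)
520: 520 → 29 → 85 → 89 → 145 → 42 → 20 → 4 → 16 → 37 → 58 → 89  — repeats 89 (not happy)

563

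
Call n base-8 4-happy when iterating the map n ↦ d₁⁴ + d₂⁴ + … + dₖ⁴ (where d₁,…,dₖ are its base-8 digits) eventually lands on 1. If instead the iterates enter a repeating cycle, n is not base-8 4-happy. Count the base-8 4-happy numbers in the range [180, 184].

1

180: 180 → 1568 → 337 → 642 → 33 → 257 → 257  (repeats 257)
181: 181 → 1937 → 1394 → 1953 → 1634 → 354 → 897 → 1298 → 304 → 1552 → 97 → 258 → 272 → 272  (repeats 272)
182: 182 → 2608 → 1921 → 1378 → 913 → 1314 → 544 → 257 → 257  (repeats 257)
183: 183 → 3713 → 2418 → 2193 → 289 → 513 → 2 → 16 → 16  (repeats 16)
184: 184 → 2417 → 2178 → 288 → 512 → 1  (reaches 1)
base-8 4-happy: 184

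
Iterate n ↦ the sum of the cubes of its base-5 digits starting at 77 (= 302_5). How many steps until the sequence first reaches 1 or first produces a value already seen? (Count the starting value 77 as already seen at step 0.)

77 = (3,0,2)_5 → 35
35 = (1,2,0)_5 → 9
9 = (1,4)_5 → 65
65 = (2,3,0)_5 → 35  — 35 repeats.
That took 4 steps.

4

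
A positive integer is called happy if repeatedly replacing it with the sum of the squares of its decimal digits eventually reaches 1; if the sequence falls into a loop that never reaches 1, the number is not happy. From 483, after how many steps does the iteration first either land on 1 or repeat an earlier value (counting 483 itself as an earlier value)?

483 → 89
89 → 145
145 → 42
42 → 20
20 → 4
4 → 16
16 → 37
37 → 58
58 → 89  — 89 repeats.
That took 9 steps.

9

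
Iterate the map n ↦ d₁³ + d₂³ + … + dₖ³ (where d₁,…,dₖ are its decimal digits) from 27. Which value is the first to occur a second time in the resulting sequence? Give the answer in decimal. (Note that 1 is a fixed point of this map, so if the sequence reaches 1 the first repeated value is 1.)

153

27 → 351
351 → 153
153 → 153  — 153 already appeared earlier.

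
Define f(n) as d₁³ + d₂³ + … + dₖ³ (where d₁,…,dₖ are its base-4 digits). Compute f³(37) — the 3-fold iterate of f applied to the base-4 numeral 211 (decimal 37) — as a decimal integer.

1

37 = (2,1,1)_4 → 2³ + 1³ + 1³ = 8 + 1 + 1 = 10
10 = (2,2)_4 → 2³ + 2³ = 8 + 8 = 16
16 = (1,0,0)_4 → 1³ + 0³ + 0³ = 1 + 0 + 0 = 1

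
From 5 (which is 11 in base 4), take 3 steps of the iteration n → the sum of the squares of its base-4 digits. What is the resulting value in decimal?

1

5 = (1,1)_4 → 2
2 = (2)_4 → 4
4 = (1,0)_4 → 1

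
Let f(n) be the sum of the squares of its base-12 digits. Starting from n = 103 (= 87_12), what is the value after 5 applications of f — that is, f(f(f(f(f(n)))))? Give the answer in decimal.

103 = (8,7)_12 → 8² + 7² = 64 + 49 = 113
113 = (9,5)_12 → 9² + 5² = 81 + 25 = 106
106 = (8,10)_12 → 8² + 10² = 64 + 100 = 164
164 = (1,1,8)_12 → 1² + 1² + 8² = 1 + 1 + 64 = 66
66 = (5,6)_12 → 5² + 6² = 25 + 36 = 61

61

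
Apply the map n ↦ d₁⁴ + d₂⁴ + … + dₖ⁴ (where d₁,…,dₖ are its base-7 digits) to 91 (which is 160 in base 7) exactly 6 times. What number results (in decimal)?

91 = (1,6,0)_7 → 1⁴ + 6⁴ + 0⁴ = 1297
1297 = (3,5,3,2)_7 → 3⁴ + 5⁴ + 3⁴ + 2⁴ = 803
803 = (2,2,2,5)_7 → 2⁴ + 2⁴ + 2⁴ + 5⁴ = 673
673 = (1,6,5,1)_7 → 1⁴ + 6⁴ + 5⁴ + 1⁴ = 1923
1923 = (5,4,1,5)_7 → 5⁴ + 4⁴ + 1⁴ + 5⁴ = 1507
1507 = (4,2,5,2)_7 → 4⁴ + 2⁴ + 5⁴ + 2⁴ = 913

913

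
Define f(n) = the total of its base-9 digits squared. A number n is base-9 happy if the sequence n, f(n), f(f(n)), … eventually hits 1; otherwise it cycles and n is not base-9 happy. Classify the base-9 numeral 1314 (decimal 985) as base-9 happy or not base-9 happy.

985 = (1,3,1,4)_9 → 1² + 3² + 1² + 4² = 27
27 = (3,0)_9 → 3² + 0² = 9
9 = (1,0)_9 → 1² + 0² = 1  — reached 1.

base-9 happy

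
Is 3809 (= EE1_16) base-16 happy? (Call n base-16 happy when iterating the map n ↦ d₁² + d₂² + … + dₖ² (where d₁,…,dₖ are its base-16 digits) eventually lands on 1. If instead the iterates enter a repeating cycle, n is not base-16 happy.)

not base-16 happy

3809 = (14,14,1)_16 → 14² + 14² + 1² = 393
393 = (1,8,9)_16 → 1² + 8² + 9² = 146
146 = (9,2)_16 → 9² + 2² = 85
85 = (5,5)_16 → 5² + 5² = 50
50 = (3,2)_16 → 3² + 2² = 13
13 = (13)_16 → 13² = 169
169 = (10,9)_16 → 10² + 9² = 181
181 = (11,5)_16 → 11² + 5² = 146  — 146 already seen; the sequence cycles without reaching 1.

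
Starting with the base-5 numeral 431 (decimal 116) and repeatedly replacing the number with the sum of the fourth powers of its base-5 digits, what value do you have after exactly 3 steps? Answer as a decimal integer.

354

116 = (4,3,1)_5 → 4⁴ + 3⁴ + 1⁴ = 338
338 = (2,3,2,3)_5 → 2⁴ + 3⁴ + 2⁴ + 3⁴ = 194
194 = (1,2,3,4)_5 → 1⁴ + 2⁴ + 3⁴ + 4⁴ = 354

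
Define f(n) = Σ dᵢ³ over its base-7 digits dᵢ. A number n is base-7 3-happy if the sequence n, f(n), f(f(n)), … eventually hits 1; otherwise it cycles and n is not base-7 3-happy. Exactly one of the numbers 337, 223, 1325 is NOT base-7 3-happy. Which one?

1325

337: 337 → 433 → 343 → 1  — reaches 1 (base-7 3-happy)
223: 223 → 307 → 433 → 343 → 1  — reaches 1 (base-7 3-happy)
1325: 1325 → 251 → 341 → 557 → 137 → 197 → 65 → 17 → 35 → 125 → 251  — repeats 251 (not base-7 3-happy)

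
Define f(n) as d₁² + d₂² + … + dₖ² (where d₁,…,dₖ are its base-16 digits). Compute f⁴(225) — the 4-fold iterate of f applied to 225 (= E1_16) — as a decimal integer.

225 = (14,1)_16 → 14² + 1² = 196 + 1 = 197
197 = (12,5)_16 → 12² + 5² = 144 + 25 = 169
169 = (10,9)_16 → 10² + 9² = 100 + 81 = 181
181 = (11,5)_16 → 11² + 5² = 121 + 25 = 146

146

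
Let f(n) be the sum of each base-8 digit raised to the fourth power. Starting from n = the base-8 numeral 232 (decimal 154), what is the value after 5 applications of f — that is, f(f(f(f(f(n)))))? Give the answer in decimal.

97

154 = (2,3,2)_8 → 2⁴ + 3⁴ + 2⁴ = 16 + 81 + 16 = 113
113 = (1,6,1)_8 → 1⁴ + 6⁴ + 1⁴ = 1 + 1296 + 1 = 1298
1298 = (2,4,2,2)_8 → 2⁴ + 4⁴ + 2⁴ + 2⁴ = 16 + 256 + 16 + 16 = 304
304 = (4,6,0)_8 → 4⁴ + 6⁴ + 0⁴ = 256 + 1296 + 0 = 1552
1552 = (3,0,2,0)_8 → 3⁴ + 0⁴ + 2⁴ + 0⁴ = 81 + 0 + 16 + 0 = 97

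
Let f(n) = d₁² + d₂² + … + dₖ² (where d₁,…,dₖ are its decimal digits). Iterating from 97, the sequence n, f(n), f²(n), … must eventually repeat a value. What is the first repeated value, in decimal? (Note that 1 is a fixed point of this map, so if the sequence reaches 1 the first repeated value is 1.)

1

97 → 9² + 7² = 130
130 → 1² + 3² + 0² = 10
10 → 1² + 0² = 1  — reached the fixed point 1.
1 → 1, so 1 is the first repeated value.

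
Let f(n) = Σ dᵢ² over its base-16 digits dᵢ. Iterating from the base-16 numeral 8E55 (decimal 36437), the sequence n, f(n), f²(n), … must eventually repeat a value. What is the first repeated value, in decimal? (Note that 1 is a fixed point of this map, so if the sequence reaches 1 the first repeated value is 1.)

36437 = (8,14,5,5)_16 → 310
310 = (1,3,6)_16 → 46
46 = (2,14)_16 → 200
200 = (12,8)_16 → 208
208 = (13,0)_16 → 169
169 = (10,9)_16 → 181
181 = (11,5)_16 → 146
146 = (9,2)_16 → 85
85 = (5,5)_16 → 50
50 = (3,2)_16 → 13
13 = (13)_16 → 169  — 169 already appeared earlier.

169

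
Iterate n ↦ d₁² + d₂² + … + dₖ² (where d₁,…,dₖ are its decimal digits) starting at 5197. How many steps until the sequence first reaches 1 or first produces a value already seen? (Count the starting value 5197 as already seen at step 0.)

12

5197 → 5² + 1² + 9² + 7² = 25 + 1 + 81 + 49 = 156
156 → 1² + 5² + 6² = 1 + 25 + 36 = 62
62 → 6² + 2² = 36 + 4 = 40
40 → 4² + 0² = 16 + 0 = 16
16 → 1² + 6² = 1 + 36 = 37
37 → 3² + 7² = 9 + 49 = 58
58 → 5² + 8² = 25 + 64 = 89
89 → 8² + 9² = 64 + 81 = 145
145 → 1² + 4² + 5² = 1 + 16 + 25 = 42
42 → 4² + 2² = 16 + 4 = 20
20 → 2² + 0² = 4 + 0 = 4
4 → 4² = 16  — 16 repeats.
That took 12 steps.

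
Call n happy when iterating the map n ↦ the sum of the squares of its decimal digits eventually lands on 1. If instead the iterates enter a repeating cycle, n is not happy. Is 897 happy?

897 → 8² + 9² + 7² = 194
194 → 1² + 9² + 4² = 98
98 → 9² + 8² = 145
145 → 1² + 4² + 5² = 42
42 → 4² + 2² = 20
20 → 2² + 0² = 4
4 → 4² = 16
16 → 1² + 6² = 37
37 → 3² + 7² = 58
58 → 5² + 8² = 89
89 → 8² + 9² = 145  — 145 already seen; the sequence cycles without reaching 1.

not happy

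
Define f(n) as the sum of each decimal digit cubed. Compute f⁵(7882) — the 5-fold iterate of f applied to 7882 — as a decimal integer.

7882 → 7³ + 8³ + 8³ + 2³ = 343 + 512 + 512 + 8 = 1375
1375 → 1³ + 3³ + 7³ + 5³ = 1 + 27 + 343 + 125 = 496
496 → 4³ + 9³ + 6³ = 64 + 729 + 216 = 1009
1009 → 1³ + 0³ + 0³ + 9³ = 1 + 0 + 0 + 729 = 730
730 → 7³ + 3³ + 0³ = 343 + 27 + 0 = 370

370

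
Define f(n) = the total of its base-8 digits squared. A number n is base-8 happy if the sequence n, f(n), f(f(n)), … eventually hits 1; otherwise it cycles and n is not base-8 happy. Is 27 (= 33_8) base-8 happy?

27 = (3,3)_8 → 3² + 3² = 18
18 = (2,2)_8 → 2² + 2² = 8
8 = (1,0)_8 → 1² + 0² = 1  — reached 1.

base-8 happy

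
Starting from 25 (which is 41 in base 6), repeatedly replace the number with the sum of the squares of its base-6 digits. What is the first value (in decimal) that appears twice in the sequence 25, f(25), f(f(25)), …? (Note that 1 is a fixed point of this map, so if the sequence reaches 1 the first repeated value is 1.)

25

25 = (4,1)_6 → 4² + 1² = 17
17 = (2,5)_6 → 2² + 5² = 29
29 = (4,5)_6 → 4² + 5² = 41
41 = (1,0,5)_6 → 1² + 0² + 5² = 26
26 = (4,2)_6 → 4² + 2² = 20
20 = (3,2)_6 → 3² + 2² = 13
13 = (2,1)_6 → 2² + 1² = 5
5 = (5)_6 → 5² = 25  — 25 already appeared earlier.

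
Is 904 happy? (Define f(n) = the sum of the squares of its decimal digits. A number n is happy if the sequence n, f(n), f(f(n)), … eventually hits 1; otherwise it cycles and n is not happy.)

happy

904 → 9² + 0² + 4² = 81 + 0 + 16 = 97
97 → 9² + 7² = 81 + 49 = 130
130 → 1² + 3² + 0² = 1 + 9 + 0 = 10
10 → 1² + 0² = 1 + 0 = 1  — reached 1.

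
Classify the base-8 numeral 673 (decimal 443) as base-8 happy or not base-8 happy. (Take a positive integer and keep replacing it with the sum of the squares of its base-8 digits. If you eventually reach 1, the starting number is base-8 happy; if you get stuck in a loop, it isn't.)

not base-8 happy

443 = (6,7,3)_8 → 6² + 7² + 3² = 36 + 49 + 9 = 94
94 = (1,3,6)_8 → 1² + 3² + 6² = 1 + 9 + 36 = 46
46 = (5,6)_8 → 5² + 6² = 25 + 36 = 61
61 = (7,5)_8 → 7² + 5² = 49 + 25 = 74
74 = (1,1,2)_8 → 1² + 1² + 2² = 1 + 1 + 4 = 6
6 = (6)_8 → 6² = 36
36 = (4,4)_8 → 4² + 4² = 16 + 16 = 32
32 = (4,0)_8 → 4² + 0² = 16 + 0 = 16
16 = (2,0)_8 → 2² + 0² = 4 + 0 = 4
4 = (4)_8 → 4² = 16  — 16 already seen; the sequence cycles without reaching 1.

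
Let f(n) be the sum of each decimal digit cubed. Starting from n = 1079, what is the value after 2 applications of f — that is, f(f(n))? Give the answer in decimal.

371

1079 → 1³ + 0³ + 7³ + 9³ = 1073
1073 → 1³ + 0³ + 7³ + 3³ = 371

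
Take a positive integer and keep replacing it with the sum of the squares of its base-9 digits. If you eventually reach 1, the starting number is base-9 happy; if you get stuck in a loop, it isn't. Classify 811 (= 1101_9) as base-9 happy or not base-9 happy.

base-9 happy

811 = (1,1,0,1)_9 → 1² + 1² + 0² + 1² = 1 + 1 + 0 + 1 = 3
3 = (3)_9 → 3² = 9
9 = (1,0)_9 → 1² + 0² = 1 + 0 = 1  — reached 1.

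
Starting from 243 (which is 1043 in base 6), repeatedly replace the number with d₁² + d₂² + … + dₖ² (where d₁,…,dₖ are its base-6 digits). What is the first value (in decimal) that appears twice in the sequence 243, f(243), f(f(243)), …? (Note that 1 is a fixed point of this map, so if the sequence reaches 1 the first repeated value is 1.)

26

243 = (1,0,4,3)_6 → 1² + 0² + 4² + 3² = 26
26 = (4,2)_6 → 4² + 2² = 20
20 = (3,2)_6 → 3² + 2² = 13
13 = (2,1)_6 → 2² + 1² = 5
5 = (5)_6 → 5² = 25
25 = (4,1)_6 → 4² + 1² = 17
17 = (2,5)_6 → 2² + 5² = 29
29 = (4,5)_6 → 4² + 5² = 41
41 = (1,0,5)_6 → 1² + 0² + 5² = 26  — 26 already appeared earlier.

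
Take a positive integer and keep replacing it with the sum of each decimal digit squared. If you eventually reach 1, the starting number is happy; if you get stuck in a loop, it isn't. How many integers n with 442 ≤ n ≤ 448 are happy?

1

442: 442 → 36 → 45 → 41 → 17 → 50 → 25 → 29 → 85 → 89 → 145 → 42 → 20 → 4 → 16 → 37 → 58 → 89  (repeats 89)
443: 443 → 41 → 17 → 50 → 25 → 29 → 85 → 89 → 145 → 42 → 20 → 4 → 16 → 37 → 58 → 89  (repeats 89)
444: 444 → 48 → 80 → 64 → 52 → 29 → 85 → 89 → 145 → 42 → 20 → 4 → 16 → 37 → 58 → 89  (repeats 89)
445: 445 → 57 → 74 → 65 → 61 → 37 → 58 → 89 → 145 → 42 → 20 → 4 → 16 → 37  (repeats 37)
446: 446 → 68 → 100 → 1  (reaches 1)
447: 447 → 81 → 65 → 61 → 37 → 58 → 89 → 145 → 42 → 20 → 4 → 16 → 37  (repeats 37)
448: 448 → 96 → 117 → 51 → 26 → 40 → 16 → 37 → 58 → 89 → 145 → 42 → 20 → 4 → 16  (repeats 16)
happy: 446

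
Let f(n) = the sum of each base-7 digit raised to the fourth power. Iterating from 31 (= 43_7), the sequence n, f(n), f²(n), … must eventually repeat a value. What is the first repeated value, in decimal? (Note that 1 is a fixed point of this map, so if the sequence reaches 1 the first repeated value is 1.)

31 = (4,3)_7 → 4⁴ + 3⁴ = 337
337 = (6,6,1)_7 → 6⁴ + 6⁴ + 1⁴ = 2593
2593 = (1,0,3,6,3)_7 → 1⁴ + 0⁴ + 3⁴ + 6⁴ + 3⁴ = 1459
1459 = (4,1,5,3)_7 → 4⁴ + 1⁴ + 5⁴ + 3⁴ = 963
963 = (2,5,4,4)_7 → 2⁴ + 5⁴ + 4⁴ + 4⁴ = 1153
1153 = (3,2,3,5)_7 → 3⁴ + 2⁴ + 3⁴ + 5⁴ = 803
803 = (2,2,2,5)_7 → 2⁴ + 2⁴ + 2⁴ + 5⁴ = 673
673 = (1,6,5,1)_7 → 1⁴ + 6⁴ + 5⁴ + 1⁴ = 1923
1923 = (5,4,1,5)_7 → 5⁴ + 4⁴ + 1⁴ + 5⁴ = 1507
1507 = (4,2,5,2)_7 → 4⁴ + 2⁴ + 5⁴ + 2⁴ = 913
913 = (2,4,4,3)_7 → 2⁴ + 4⁴ + 4⁴ + 3⁴ = 609
609 = (1,5,3,0)_7 → 1⁴ + 5⁴ + 3⁴ + 0⁴ = 707
707 = (2,0,3,0)_7 → 2⁴ + 0⁴ + 3⁴ + 0⁴ = 97
97 = (1,6,6)_7 → 1⁴ + 6⁴ + 6⁴ = 2593  — 2593 already appeared earlier.

2593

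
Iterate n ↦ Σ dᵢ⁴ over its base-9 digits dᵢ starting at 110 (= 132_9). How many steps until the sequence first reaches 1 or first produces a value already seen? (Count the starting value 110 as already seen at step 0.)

11

110 = (1,3,2)_9 → 98
98 = (1,1,8)_9 → 4098
4098 = (5,5,5,3)_9 → 1956
1956 = (2,6,1,3)_9 → 1394
1394 = (1,8,1,8)_9 → 8194
8194 = (1,2,2,1,4)_9 → 290
290 = (3,5,2)_9 → 722
722 = (8,8,2)_9 → 8208
8208 = (1,2,2,3,0)_9 → 114
114 = (1,3,6)_9 → 1378
1378 = (1,8,0,1)_9 → 4098  — 4098 repeats.
That took 11 steps.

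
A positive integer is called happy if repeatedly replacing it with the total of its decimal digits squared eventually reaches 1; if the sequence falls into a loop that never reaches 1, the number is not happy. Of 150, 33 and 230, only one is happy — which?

150: 150 → 26 → 40 → 16 → 37 → 58 → 89 → 145 → 42 → 20 → 4 → 16  — repeats 16 (not happy)
33: 33 → 18 → 65 → 61 → 37 → 58 → 89 → 145 → 42 → 20 → 4 → 16 → 37  — repeats 37 (not happy)
230: 230 → 13 → 10 → 1  — reaches 1 (happy)

230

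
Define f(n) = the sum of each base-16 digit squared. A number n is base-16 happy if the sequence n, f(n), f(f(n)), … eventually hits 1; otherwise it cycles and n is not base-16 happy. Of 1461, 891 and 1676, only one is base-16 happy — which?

1461: 1461 → 171 → 221 → 338 → 30 → 197 → 169 → 181 → 146 → 85 → 50 → 13 → 169  — repeats 169 (not base-16 happy)
891: 891 → 179 → 130 → 68 → 32 → 4 → 16 → 1  — reaches 1 (base-16 happy)
1676: 1676 → 244 → 241 → 226 → 200 → 208 → 169 → 181 → 146 → 85 → 50 → 13 → 169  — repeats 169 (not base-16 happy)

891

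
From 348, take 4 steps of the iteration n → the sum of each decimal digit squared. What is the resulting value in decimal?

348 → 3² + 4² + 8² = 89
89 → 8² + 9² = 145
145 → 1² + 4² + 5² = 42
42 → 4² + 2² = 20

20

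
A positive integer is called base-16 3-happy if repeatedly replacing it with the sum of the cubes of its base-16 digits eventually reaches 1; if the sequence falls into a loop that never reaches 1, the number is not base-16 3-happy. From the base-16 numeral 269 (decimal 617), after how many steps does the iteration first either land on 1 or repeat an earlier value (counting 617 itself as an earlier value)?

617 = (2,6,9)_16 → 2³ + 6³ + 9³ = 8 + 216 + 729 = 953
953 = (3,11,9)_16 → 3³ + 11³ + 9³ = 27 + 1331 + 729 = 2087
2087 = (8,2,7)_16 → 8³ + 2³ + 7³ = 512 + 8 + 343 = 863
863 = (3,5,15)_16 → 3³ + 5³ + 15³ = 27 + 125 + 3375 = 3527
3527 = (13,12,7)_16 → 13³ + 12³ + 7³ = 2197 + 1728 + 343 = 4268
4268 = (1,0,10,12)_16 → 1³ + 0³ + 10³ + 12³ = 1 + 0 + 1000 + 1728 = 2729
2729 = (10,10,9)_16 → 10³ + 10³ + 9³ = 1000 + 1000 + 729 = 2729  — 2729 repeats.
That took 7 steps.

7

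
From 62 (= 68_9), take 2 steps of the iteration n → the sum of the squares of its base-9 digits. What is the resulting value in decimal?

62 = (6,8)_9 → 6² + 8² = 100
100 = (1,2,1)_9 → 1² + 2² + 1² = 6

6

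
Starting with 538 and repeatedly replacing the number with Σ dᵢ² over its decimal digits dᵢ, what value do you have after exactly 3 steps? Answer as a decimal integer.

538 → 5² + 3² + 8² = 98
98 → 9² + 8² = 145
145 → 1² + 4² + 5² = 42

42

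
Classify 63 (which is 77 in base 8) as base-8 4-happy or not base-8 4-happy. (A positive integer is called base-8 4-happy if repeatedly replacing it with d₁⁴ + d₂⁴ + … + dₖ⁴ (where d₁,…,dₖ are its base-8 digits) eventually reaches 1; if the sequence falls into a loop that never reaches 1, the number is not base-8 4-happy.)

63 = (7,7)_8 → 7⁴ + 7⁴ = 2401 + 2401 = 4802
4802 = (1,1,3,0,2)_8 → 1⁴ + 1⁴ + 3⁴ + 0⁴ + 2⁴ = 1 + 1 + 81 + 0 + 16 = 99
99 = (1,4,3)_8 → 1⁴ + 4⁴ + 3⁴ = 1 + 256 + 81 = 338
338 = (5,2,2)_8 → 5⁴ + 2⁴ + 2⁴ = 625 + 16 + 16 = 657
657 = (1,2,2,1)_8 → 1⁴ + 2⁴ + 2⁴ + 1⁴ = 1 + 16 + 16 + 1 = 34
34 = (4,2)_8 → 4⁴ + 2⁴ = 256 + 16 = 272
272 = (4,2,0)_8 → 4⁴ + 2⁴ + 0⁴ = 256 + 16 + 0 = 272  — 272 already seen; the sequence cycles without reaching 1.

not base-8 4-happy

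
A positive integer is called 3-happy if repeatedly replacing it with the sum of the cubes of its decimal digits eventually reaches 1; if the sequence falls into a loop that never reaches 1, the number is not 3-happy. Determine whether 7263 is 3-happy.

not 3-happy

7263 → 7³ + 2³ + 6³ + 3³ = 594
594 → 5³ + 9³ + 4³ = 918
918 → 9³ + 1³ + 8³ = 1242
1242 → 1³ + 2³ + 4³ + 2³ = 81
81 → 8³ + 1³ = 513
513 → 5³ + 1³ + 3³ = 153
153 → 1³ + 5³ + 3³ = 153  — 153 already seen; the sequence cycles without reaching 1.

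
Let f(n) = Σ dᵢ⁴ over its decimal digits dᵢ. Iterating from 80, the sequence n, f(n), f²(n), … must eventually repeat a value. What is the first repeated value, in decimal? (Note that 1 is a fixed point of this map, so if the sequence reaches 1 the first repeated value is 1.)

80 → 8⁴ + 0⁴ = 4096 + 0 = 4096
4096 → 4⁴ + 0⁴ + 9⁴ + 6⁴ = 256 + 0 + 6561 + 1296 = 8113
8113 → 8⁴ + 1⁴ + 1⁴ + 3⁴ = 4096 + 1 + 1 + 81 = 4179
4179 → 4⁴ + 1⁴ + 7⁴ + 9⁴ = 256 + 1 + 2401 + 6561 = 9219
9219 → 9⁴ + 2⁴ + 1⁴ + 9⁴ = 6561 + 16 + 1 + 6561 = 13139
13139 → 1⁴ + 3⁴ + 1⁴ + 3⁴ + 9⁴ = 1 + 81 + 1 + 81 + 6561 = 6725
6725 → 6⁴ + 7⁴ + 2⁴ + 5⁴ = 1296 + 2401 + 16 + 625 = 4338
4338 → 4⁴ + 3⁴ + 3⁴ + 8⁴ = 256 + 81 + 81 + 4096 = 4514
4514 → 4⁴ + 5⁴ + 1⁴ + 4⁴ = 256 + 625 + 1 + 256 = 1138
1138 → 1⁴ + 1⁴ + 3⁴ + 8⁴ = 1 + 1 + 81 + 4096 = 4179  — 4179 already appeared earlier.

4179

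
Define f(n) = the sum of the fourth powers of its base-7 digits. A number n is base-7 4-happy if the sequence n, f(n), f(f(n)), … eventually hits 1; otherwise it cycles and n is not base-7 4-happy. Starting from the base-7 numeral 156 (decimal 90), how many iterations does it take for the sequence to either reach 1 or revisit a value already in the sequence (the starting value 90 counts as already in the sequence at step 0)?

5

90 = (1,5,6)_7 → 1922
1922 = (5,4,1,4)_7 → 1138
1138 = (3,2,1,4)_7 → 354
354 = (1,0,1,4)_7 → 258
258 = (5,1,6)_7 → 1922  — 1922 repeats.
That took 5 steps.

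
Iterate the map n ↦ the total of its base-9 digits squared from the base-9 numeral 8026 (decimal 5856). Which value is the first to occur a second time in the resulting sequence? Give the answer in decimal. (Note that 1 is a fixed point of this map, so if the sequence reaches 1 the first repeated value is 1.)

50

5856 = (8,0,2,6)_9 → 8² + 0² + 2² + 6² = 64 + 0 + 4 + 36 = 104
104 = (1,2,5)_9 → 1² + 2² + 5² = 1 + 4 + 25 = 30
30 = (3,3)_9 → 3² + 3² = 9 + 9 = 18
18 = (2,0)_9 → 2² + 0² = 4 + 0 = 4
4 = (4)_9 → 4² = 16
16 = (1,7)_9 → 1² + 7² = 1 + 49 = 50
50 = (5,5)_9 → 5² + 5² = 25 + 25 = 50  — 50 already appeared earlier.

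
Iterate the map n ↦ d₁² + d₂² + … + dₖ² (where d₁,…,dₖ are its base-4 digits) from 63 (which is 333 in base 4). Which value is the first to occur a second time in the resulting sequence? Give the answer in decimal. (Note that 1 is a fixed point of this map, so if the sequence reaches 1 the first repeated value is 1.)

1

63 = (3,3,3)_4 → 3² + 3² + 3² = 9 + 9 + 9 = 27
27 = (1,2,3)_4 → 1² + 2² + 3² = 1 + 4 + 9 = 14
14 = (3,2)_4 → 3² + 2² = 9 + 4 = 13
13 = (3,1)_4 → 3² + 1² = 9 + 1 = 10
10 = (2,2)_4 → 2² + 2² = 4 + 4 = 8
8 = (2,0)_4 → 2² + 0² = 4 + 0 = 4
4 = (1,0)_4 → 1² + 0² = 1 + 0 = 1  — reached the fixed point 1.
1 → 1, so 1 is the first repeated value.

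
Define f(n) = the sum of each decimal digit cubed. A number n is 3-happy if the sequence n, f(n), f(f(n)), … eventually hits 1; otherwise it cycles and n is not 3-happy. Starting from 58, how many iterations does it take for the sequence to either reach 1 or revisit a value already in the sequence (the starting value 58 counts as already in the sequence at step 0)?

58 → 5³ + 8³ = 637
637 → 6³ + 3³ + 7³ = 586
586 → 5³ + 8³ + 6³ = 853
853 → 8³ + 5³ + 3³ = 664
664 → 6³ + 6³ + 4³ = 496
496 → 4³ + 9³ + 6³ = 1009
1009 → 1³ + 0³ + 0³ + 9³ = 730
730 → 7³ + 3³ + 0³ = 370
370 → 3³ + 7³ + 0³ = 370  — 370 repeats.
That took 9 steps.

9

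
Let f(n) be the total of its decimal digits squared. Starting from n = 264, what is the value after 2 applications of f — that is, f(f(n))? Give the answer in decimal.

61

264 → 2² + 6² + 4² = 4 + 36 + 16 = 56
56 → 5² + 6² = 25 + 36 = 61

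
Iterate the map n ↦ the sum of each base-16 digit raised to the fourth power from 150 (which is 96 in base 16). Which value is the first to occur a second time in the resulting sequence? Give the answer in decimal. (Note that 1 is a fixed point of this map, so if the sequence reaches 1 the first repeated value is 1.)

150 = (9,6)_16 → 9⁴ + 6⁴ = 7857
7857 = (1,14,11,1)_16 → 1⁴ + 14⁴ + 11⁴ + 1⁴ = 53059
53059 = (12,15,4,3)_16 → 12⁴ + 15⁴ + 4⁴ + 3⁴ = 71698
71698 = (1,1,8,1,2)_16 → 1⁴ + 1⁴ + 8⁴ + 1⁴ + 2⁴ = 4115
4115 = (1,0,1,3)_16 → 1⁴ + 0⁴ + 1⁴ + 3⁴ = 83
83 = (5,3)_16 → 5⁴ + 3⁴ = 706
706 = (2,12,2)_16 → 2⁴ + 12⁴ + 2⁴ = 20768
20768 = (5,1,2,0)_16 → 5⁴ + 1⁴ + 2⁴ + 0⁴ = 642
642 = (2,8,2)_16 → 2⁴ + 8⁴ + 2⁴ = 4128
4128 = (1,0,2,0)_16 → 1⁴ + 0⁴ + 2⁴ + 0⁴ = 17
17 = (1,1)_16 → 1⁴ + 1⁴ = 2
2 = (2)_16 → 2⁴ = 16
16 = (1,0)_16 → 1⁴ + 0⁴ = 1  — reached the fixed point 1.
1 → 1, so 1 is the first repeated value.

1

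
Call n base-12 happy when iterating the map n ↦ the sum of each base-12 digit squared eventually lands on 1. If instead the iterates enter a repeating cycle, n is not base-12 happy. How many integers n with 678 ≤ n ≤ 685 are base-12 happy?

1

678: 678 → 116 → 145 → 2 → 4 → 16 → 17 → 26 → 8 → 64 → 41 → 34 → 104 → 128 → 164 → 66 → 61 → 26  (repeats 26)
679: 679 → 129 → 181 → 11 → 121 → 101 → 89 → 74 → 40 → 25 → 5 → 25  (repeats 25)
680: 680 → 144 → 1  (reaches 1)
681: 681 → 161 → 27 → 13 → 2 → 4 → 16 → 17 → 26 → 8 → 64 → 41 → 34 → 104 → 128 → 164 → 66 → 61 → 26  (repeats 26)
682: 682 → 180 → 10 → 100 → 80 → 100  (repeats 100)
683: 683 → 201 → 98 → 68 → 89 → 74 → 40 → 25 → 5 → 25  (repeats 25)
684: 684 → 97 → 65 → 50 → 20 → 65  (repeats 65)
685: 685 → 98 → 68 → 89 → 74 → 40 → 25 → 5 → 25  (repeats 25)
base-12 happy: 680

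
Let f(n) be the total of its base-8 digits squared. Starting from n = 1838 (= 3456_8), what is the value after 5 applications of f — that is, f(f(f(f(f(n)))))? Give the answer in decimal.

1838 = (3,4,5,6)_8 → 3² + 4² + 5² + 6² = 9 + 16 + 25 + 36 = 86
86 = (1,2,6)_8 → 1² + 2² + 6² = 1 + 4 + 36 = 41
41 = (5,1)_8 → 5² + 1² = 25 + 1 = 26
26 = (3,2)_8 → 3² + 2² = 9 + 4 = 13
13 = (1,5)_8 → 1² + 5² = 1 + 25 = 26

26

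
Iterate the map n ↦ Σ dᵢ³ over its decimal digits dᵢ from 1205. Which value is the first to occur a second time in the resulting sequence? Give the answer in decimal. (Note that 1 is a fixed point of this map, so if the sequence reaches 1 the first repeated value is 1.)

371

1205 → 1³ + 2³ + 0³ + 5³ = 1 + 8 + 0 + 125 = 134
134 → 1³ + 3³ + 4³ = 1 + 27 + 64 = 92
92 → 9³ + 2³ = 729 + 8 = 737
737 → 7³ + 3³ + 7³ = 343 + 27 + 343 = 713
713 → 7³ + 1³ + 3³ = 343 + 1 + 27 = 371
371 → 3³ + 7³ + 1³ = 27 + 343 + 1 = 371  — 371 already appeared earlier.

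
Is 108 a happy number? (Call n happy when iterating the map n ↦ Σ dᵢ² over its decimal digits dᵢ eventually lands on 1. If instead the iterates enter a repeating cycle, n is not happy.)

not happy

108 → 1² + 0² + 8² = 65
65 → 6² + 5² = 61
61 → 6² + 1² = 37
37 → 3² + 7² = 58
58 → 5² + 8² = 89
89 → 8² + 9² = 145
145 → 1² + 4² + 5² = 42
42 → 4² + 2² = 20
20 → 2² + 0² = 4
4 → 4² = 16
16 → 1² + 6² = 37  — 37 already seen; the sequence cycles without reaching 1.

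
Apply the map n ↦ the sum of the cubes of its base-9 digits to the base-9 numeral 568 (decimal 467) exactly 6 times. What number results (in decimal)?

467 = (5,6,8)_9 → 5³ + 6³ + 8³ = 853
853 = (1,1,4,7)_9 → 1³ + 1³ + 4³ + 7³ = 409
409 = (5,0,4)_9 → 5³ + 0³ + 4³ = 189
189 = (2,3,0)_9 → 2³ + 3³ + 0³ = 35
35 = (3,8)_9 → 3³ + 8³ = 539
539 = (6,5,8)_9 → 6³ + 5³ + 8³ = 853

853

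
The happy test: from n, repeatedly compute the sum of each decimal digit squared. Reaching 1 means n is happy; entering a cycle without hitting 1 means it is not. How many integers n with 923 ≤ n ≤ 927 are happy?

923: 923 → 94 → 97 → 130 → 10 → 1  — happy
924: 924 → 101 → 2 → 4 → 16 → 37 → 58 → 89 → 145 → 42 → 20 → 4  — not happy
925: 925 → 110 → 2 → 4 → 16 → 37 → 58 → 89 → 145 → 42 → 20 → 4  — not happy
926: 926 → 121 → 6 → 36 → 45 → 41 → 17 → 50 → 25 → 29 → 85 → 89 → 145 → 42 → 20 → 4 → 16 → 37 → 58 → 89  — not happy
927: 927 → 134 → 26 → 40 → 16 → 37 → 58 → 89 → 145 → 42 → 20 → 4 → 16  — not happy
happy: 923

1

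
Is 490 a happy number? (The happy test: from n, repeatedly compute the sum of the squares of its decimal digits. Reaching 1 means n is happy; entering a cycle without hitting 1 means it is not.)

490 → 97
97 → 130
130 → 10
10 → 1  — reached 1.

happy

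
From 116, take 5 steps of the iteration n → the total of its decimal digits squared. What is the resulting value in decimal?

116 → 1² + 1² + 6² = 1 + 1 + 36 = 38
38 → 3² + 8² = 9 + 64 = 73
73 → 7² + 3² = 49 + 9 = 58
58 → 5² + 8² = 25 + 64 = 89
89 → 8² + 9² = 64 + 81 = 145

145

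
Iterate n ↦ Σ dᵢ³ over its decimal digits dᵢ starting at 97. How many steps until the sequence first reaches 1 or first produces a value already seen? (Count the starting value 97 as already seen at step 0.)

97 → 9³ + 7³ = 1072
1072 → 1³ + 0³ + 7³ + 2³ = 352
352 → 3³ + 5³ + 2³ = 160
160 → 1³ + 6³ + 0³ = 217
217 → 2³ + 1³ + 7³ = 352  — 352 repeats.
That took 5 steps.

5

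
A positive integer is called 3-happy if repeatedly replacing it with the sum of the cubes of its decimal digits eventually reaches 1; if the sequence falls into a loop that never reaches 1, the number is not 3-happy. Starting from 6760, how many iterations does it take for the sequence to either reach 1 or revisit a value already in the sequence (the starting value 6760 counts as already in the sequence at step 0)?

7

6760 → 6³ + 7³ + 6³ + 0³ = 216 + 343 + 216 + 0 = 775
775 → 7³ + 7³ + 5³ = 343 + 343 + 125 = 811
811 → 8³ + 1³ + 1³ = 512 + 1 + 1 = 514
514 → 5³ + 1³ + 4³ = 125 + 1 + 64 = 190
190 → 1³ + 9³ + 0³ = 1 + 729 + 0 = 730
730 → 7³ + 3³ + 0³ = 343 + 27 + 0 = 370
370 → 3³ + 7³ + 0³ = 27 + 343 + 0 = 370  — 370 repeats.
That took 7 steps.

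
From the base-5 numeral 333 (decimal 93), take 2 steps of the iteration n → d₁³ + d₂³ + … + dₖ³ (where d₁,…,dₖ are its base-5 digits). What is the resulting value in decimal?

29

93 = (3,3,3)_5 → 3³ + 3³ + 3³ = 81
81 = (3,1,1)_5 → 3³ + 1³ + 1³ = 29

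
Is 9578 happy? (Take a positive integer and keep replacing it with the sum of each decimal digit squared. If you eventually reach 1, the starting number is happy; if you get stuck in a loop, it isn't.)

9578 → 9² + 5² + 7² + 8² = 219
219 → 2² + 1² + 9² = 86
86 → 8² + 6² = 100
100 → 1² + 0² + 0² = 1  — reached 1.

happy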